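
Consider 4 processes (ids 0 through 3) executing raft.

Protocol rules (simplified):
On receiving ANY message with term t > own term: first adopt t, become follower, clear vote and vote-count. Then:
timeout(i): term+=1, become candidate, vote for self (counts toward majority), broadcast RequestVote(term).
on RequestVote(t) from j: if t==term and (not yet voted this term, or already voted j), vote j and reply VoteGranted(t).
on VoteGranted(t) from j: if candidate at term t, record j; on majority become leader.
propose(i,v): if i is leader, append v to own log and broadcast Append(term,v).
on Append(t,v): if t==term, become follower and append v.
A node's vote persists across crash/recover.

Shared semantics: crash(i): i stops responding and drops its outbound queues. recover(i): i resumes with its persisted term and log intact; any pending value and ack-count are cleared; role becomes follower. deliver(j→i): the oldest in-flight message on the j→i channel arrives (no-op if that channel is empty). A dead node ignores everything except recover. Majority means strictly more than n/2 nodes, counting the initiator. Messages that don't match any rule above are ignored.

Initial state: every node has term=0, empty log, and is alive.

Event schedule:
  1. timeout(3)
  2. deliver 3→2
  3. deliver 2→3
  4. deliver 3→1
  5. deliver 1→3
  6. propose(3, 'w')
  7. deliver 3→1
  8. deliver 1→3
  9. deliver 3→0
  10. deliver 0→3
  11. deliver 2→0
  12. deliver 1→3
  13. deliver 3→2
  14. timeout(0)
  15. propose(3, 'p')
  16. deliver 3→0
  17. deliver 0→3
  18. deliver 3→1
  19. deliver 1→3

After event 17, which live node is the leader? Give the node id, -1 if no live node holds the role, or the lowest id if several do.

1. timeout(3):  <3:cand t1 ->
2. deliver 3→2:  <2:foll t1 ->
3. deliver 2→3:  nop
4. deliver 3→1:  <1:foll t1 ->
5. deliver 1→3:  <3:lead t1 ->
6. propose(3,'w'):  <3:lead t1 w>
7. deliver 3→1:  <1:foll t1 w>
8. deliver 1→3:  nop
9. deliver 3→0:  <0:foll t1 ->
10. deliver 0→3:  nop
11. deliver 2→0:  nop
12. deliver 1→3:  nop
13. deliver 3→2:  <2:foll t1 w>
14. timeout(0):  <0:cand t2 ->
15. propose(3,'p'):  <3:lead t1 w,p>
16. deliver 3→0:  nop
17. deliver 0→3:  <3:foll t2 w,p>

-1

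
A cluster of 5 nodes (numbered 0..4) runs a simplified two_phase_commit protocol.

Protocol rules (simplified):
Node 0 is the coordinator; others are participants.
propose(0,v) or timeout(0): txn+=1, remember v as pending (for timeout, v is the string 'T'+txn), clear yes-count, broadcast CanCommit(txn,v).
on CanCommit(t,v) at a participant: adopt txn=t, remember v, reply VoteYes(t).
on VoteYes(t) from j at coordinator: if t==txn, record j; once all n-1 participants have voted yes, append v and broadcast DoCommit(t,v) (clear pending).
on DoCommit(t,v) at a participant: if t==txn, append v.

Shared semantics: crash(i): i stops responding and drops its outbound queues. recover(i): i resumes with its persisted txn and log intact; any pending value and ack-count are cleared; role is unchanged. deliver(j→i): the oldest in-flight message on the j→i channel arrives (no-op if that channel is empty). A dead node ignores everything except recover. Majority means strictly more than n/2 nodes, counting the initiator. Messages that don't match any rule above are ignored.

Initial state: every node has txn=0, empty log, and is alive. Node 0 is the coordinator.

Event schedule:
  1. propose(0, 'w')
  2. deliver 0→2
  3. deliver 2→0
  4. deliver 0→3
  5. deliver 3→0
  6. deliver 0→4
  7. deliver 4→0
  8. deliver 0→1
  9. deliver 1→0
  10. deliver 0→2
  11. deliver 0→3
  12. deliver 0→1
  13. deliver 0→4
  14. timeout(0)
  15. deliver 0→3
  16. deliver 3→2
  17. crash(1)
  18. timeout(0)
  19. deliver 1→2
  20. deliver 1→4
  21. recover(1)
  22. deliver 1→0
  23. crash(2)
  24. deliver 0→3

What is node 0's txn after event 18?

[1] propose(0,'w') → N0(coor t1 [-])
[2] deliver 0→2 → N2(part t1 [-])
[3] deliver 2→0 → ∅
[4] deliver 0→3 → N3(part t1 [-])
[5] deliver 3→0 → ∅
[6] deliver 0→4 → N4(part t1 [-])
[7] deliver 4→0 → ∅
[8] deliver 0→1 → N1(part t1 [-])
[9] deliver 1→0 → N0(coor t1 [w])
[10] deliver 0→2 → N2(part t1 [w])
[11] deliver 0→3 → N3(part t1 [w])
[12] deliver 0→1 → N1(part t1 [w])
[13] deliver 0→4 → N4(part t1 [w])
[14] timeout(0) → N0(coor t2 [w])
[15] deliver 0→3 → N3(part t2 [w])
[16] deliver 3→2 → ∅
[17] crash(1) → N1(✗part t1 [w])
[18] timeout(0) → N0(coor t3 [w])

3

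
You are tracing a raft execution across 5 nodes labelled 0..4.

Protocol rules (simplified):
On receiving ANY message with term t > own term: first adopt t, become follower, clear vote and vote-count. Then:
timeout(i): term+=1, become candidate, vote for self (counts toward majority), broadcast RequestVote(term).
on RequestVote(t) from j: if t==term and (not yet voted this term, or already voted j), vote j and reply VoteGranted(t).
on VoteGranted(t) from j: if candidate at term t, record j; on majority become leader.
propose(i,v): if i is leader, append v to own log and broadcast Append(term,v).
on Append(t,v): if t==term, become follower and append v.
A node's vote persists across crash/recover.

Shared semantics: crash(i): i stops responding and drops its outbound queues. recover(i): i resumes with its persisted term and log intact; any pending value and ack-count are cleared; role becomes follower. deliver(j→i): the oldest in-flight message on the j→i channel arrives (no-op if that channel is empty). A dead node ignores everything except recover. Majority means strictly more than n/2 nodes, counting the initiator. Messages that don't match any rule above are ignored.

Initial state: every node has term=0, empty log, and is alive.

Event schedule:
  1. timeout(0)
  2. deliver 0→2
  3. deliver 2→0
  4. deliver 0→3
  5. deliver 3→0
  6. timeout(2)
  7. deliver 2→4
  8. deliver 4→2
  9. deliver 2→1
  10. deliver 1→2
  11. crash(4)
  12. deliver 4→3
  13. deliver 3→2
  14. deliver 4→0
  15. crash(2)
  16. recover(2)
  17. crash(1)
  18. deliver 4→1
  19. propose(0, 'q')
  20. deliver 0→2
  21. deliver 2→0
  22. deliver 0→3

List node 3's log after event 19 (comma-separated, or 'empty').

e1 timeout(0): 0[cand,t=1,-]
e2 deliver 0→2: 2[foll,t=1,-]
e3 deliver 2→0: ·
e4 deliver 0→3: 3[foll,t=1,-]
e5 deliver 3→0: 0[lead,t=1,-]
e6 timeout(2): 2[cand,t=2,-]
e7 deliver 2→4: 4[foll,t=2,-]
e8 deliver 4→2: ·
e9 deliver 2→1: 1[foll,t=2,-]
e10 deliver 1→2: 2[lead,t=2,-]
e11 crash(4): 4[✗foll,t=2,-]
e12 deliver 4→3: ·
e13 deliver 3→2: ·
e14 deliver 4→0: ·
e15 crash(2): 2[✗lead,t=2,-]
e16 recover(2): 2[foll,t=2,-]
e17 crash(1): 1[✗foll,t=2,-]
e18 deliver 4→1: ·
e19 propose(0,'q'): 0[lead,t=1,q]

empty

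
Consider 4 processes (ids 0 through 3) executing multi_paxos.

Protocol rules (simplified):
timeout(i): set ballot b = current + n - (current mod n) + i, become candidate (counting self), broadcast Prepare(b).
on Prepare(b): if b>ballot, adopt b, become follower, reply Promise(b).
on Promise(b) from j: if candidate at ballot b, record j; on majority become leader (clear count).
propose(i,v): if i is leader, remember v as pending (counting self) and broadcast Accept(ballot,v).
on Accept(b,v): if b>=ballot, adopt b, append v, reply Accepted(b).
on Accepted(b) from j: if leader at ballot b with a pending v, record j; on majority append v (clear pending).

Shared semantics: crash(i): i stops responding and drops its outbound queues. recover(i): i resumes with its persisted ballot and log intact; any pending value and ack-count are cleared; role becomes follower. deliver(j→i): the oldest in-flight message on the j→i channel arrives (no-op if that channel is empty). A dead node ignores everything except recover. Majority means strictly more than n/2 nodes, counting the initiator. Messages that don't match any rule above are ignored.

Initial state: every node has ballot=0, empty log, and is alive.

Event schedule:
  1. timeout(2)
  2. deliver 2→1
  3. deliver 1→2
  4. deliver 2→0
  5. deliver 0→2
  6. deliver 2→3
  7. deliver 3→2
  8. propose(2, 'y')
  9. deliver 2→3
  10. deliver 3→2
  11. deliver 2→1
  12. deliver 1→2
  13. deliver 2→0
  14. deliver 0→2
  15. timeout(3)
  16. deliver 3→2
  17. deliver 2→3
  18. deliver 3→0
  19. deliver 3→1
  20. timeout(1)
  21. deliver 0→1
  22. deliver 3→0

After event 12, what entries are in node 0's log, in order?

empty

[1] timeout(2) → N2(cand b6 [-])
[2] deliver 2→1 → N1(foll b6 [-])
[3] deliver 1→2 → ∅
[4] deliver 2→0 → N0(foll b6 [-])
[5] deliver 0→2 → N2(lead b6 [-])
[6] deliver 2→3 → N3(foll b6 [-])
[7] deliver 3→2 → ∅
[8] propose(2,'y') → ∅
[9] deliver 2→3 → N3(foll b6 [y])
[10] deliver 3→2 → ∅
[11] deliver 2→1 → N1(foll b6 [y])
[12] deliver 1→2 → N2(lead b6 [y])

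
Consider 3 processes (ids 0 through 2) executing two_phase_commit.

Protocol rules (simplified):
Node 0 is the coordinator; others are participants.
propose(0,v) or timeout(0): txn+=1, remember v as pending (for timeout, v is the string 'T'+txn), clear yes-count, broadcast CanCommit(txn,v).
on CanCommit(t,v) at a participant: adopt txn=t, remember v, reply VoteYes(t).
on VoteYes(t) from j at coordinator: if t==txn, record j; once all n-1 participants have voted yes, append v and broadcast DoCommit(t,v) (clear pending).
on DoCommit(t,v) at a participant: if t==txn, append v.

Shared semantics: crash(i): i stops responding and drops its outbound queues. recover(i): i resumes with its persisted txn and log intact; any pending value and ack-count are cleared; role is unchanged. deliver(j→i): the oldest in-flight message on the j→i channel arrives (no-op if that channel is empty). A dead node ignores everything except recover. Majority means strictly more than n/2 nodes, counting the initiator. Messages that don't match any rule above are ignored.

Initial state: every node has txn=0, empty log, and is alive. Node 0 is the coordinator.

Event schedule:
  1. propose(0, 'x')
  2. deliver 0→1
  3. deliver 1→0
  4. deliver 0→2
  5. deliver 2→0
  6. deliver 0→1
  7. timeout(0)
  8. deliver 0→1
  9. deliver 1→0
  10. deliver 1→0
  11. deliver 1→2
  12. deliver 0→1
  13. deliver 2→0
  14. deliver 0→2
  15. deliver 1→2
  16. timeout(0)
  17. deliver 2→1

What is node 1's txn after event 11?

step 1 propose(0,'x'): 0={coor,t=1,log=-}
step 2 deliver 0→1: 1={part,t=1,log=-}
step 3 deliver 1→0: —
step 4 deliver 0→2: 2={part,t=1,log=-}
step 5 deliver 2→0: 0={coor,t=1,log=x}
step 6 deliver 0→1: 1={part,t=1,log=x}
step 7 timeout(0): 0={coor,t=2,log=x}
step 8 deliver 0→1: 1={part,t=2,log=x}
step 9 deliver 1→0: —
step 10 deliver 1→0: —
step 11 deliver 1→2: —

2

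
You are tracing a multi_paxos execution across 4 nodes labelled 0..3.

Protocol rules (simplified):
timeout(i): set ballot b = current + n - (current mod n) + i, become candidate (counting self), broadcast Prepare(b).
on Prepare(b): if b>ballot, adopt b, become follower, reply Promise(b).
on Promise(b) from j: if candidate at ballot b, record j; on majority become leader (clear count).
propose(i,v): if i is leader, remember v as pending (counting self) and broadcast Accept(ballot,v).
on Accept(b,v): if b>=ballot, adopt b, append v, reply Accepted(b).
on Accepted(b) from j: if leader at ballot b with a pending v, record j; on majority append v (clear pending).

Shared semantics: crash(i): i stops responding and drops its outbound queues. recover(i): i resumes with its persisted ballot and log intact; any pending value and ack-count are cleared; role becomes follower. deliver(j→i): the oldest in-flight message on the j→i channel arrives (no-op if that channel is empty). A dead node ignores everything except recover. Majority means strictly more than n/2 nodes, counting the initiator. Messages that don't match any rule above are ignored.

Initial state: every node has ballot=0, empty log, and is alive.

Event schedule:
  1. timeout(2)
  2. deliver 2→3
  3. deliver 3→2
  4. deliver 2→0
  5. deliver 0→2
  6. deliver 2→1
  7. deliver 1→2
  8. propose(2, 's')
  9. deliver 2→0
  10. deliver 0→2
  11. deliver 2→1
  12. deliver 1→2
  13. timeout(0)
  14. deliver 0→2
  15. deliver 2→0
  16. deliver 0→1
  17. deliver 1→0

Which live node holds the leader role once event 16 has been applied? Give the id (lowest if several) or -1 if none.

-1

e1 timeout(2): 2[cand,b=6,-]
e2 deliver 2→3: 3[foll,b=6,-]
e3 deliver 3→2: ·
e4 deliver 2→0: 0[foll,b=6,-]
e5 deliver 0→2: 2[lead,b=6,-]
e6 deliver 2→1: 1[foll,b=6,-]
e7 deliver 1→2: ·
e8 propose(2,'s'): ·
e9 deliver 2→0: 0[foll,b=6,s]
e10 deliver 0→2: ·
e11 deliver 2→1: 1[foll,b=6,s]
e12 deliver 1→2: 2[lead,b=6,s]
e13 timeout(0): 0[cand,b=8,s]
e14 deliver 0→2: 2[foll,b=8,s]
e15 deliver 2→0: ·
e16 deliver 0→1: 1[foll,b=8,s]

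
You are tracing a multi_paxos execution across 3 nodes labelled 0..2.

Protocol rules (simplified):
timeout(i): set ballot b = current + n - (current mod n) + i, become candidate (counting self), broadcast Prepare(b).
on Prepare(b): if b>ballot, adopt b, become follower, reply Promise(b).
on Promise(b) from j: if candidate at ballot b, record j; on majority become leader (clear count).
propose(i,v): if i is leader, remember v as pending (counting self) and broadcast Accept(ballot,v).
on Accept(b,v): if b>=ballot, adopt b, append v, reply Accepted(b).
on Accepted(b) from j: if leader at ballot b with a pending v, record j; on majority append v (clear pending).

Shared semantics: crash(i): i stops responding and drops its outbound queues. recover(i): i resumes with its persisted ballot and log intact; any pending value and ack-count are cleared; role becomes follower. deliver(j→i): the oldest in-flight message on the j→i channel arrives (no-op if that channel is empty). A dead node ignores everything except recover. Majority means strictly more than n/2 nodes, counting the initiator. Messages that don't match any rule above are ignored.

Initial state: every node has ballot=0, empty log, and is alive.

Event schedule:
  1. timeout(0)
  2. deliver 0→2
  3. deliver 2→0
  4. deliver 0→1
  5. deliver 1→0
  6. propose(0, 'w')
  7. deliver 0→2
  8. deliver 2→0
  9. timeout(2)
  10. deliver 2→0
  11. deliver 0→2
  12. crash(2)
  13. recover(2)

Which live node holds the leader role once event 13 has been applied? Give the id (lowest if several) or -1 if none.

e1 timeout(0): 0[cand,b=3,-]
e2 deliver 0→2: 2[foll,b=3,-]
e3 deliver 2→0: 0[lead,b=3,-]
e4 deliver 0→1: 1[foll,b=3,-]
e5 deliver 1→0: ·
e6 propose(0,'w'): ·
e7 deliver 0→2: 2[foll,b=3,w]
e8 deliver 2→0: 0[lead,b=3,w]
e9 timeout(2): 2[cand,b=8,w]
e10 deliver 2→0: 0[foll,b=8,w]
e11 deliver 0→2: 2[lead,b=8,w]
e12 crash(2): 2[✗lead,b=8,w]
e13 recover(2): 2[foll,b=8,w]

-1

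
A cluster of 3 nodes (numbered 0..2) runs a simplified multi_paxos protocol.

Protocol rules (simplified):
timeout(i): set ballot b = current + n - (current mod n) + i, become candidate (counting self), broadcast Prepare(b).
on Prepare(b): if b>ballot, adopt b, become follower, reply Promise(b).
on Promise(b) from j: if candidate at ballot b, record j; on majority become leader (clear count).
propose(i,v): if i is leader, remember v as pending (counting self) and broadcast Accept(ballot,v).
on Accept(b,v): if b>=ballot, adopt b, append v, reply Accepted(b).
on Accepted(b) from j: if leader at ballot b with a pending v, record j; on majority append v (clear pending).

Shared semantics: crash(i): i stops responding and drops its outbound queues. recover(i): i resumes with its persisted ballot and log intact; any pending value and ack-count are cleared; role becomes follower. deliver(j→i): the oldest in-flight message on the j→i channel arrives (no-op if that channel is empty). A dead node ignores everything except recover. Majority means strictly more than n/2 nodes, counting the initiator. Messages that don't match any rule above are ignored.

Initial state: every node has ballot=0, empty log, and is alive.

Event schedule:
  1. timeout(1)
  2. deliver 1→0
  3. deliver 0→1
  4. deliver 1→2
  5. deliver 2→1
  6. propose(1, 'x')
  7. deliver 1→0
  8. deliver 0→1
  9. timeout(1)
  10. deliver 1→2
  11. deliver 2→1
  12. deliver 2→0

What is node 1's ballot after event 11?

7

after 1 — timeout(1): n1:cand/b4/[-]
after 2 — deliver 1→0: n0:foll/b4/[-]
after 3 — deliver 0→1: n1:lead/b4/[-]
after 4 — deliver 1→2: n2:foll/b4/[-]
after 5 — deliver 2→1: ·
after 6 — propose(1,'x'): ·
after 7 — deliver 1→0: n0:foll/b4/[x]
after 8 — deliver 0→1: n1:lead/b4/[x]
after 9 — timeout(1): n1:cand/b7/[x]
after 10 — deliver 1→2: n2:foll/b4/[x]
after 11 — deliver 2→1: ·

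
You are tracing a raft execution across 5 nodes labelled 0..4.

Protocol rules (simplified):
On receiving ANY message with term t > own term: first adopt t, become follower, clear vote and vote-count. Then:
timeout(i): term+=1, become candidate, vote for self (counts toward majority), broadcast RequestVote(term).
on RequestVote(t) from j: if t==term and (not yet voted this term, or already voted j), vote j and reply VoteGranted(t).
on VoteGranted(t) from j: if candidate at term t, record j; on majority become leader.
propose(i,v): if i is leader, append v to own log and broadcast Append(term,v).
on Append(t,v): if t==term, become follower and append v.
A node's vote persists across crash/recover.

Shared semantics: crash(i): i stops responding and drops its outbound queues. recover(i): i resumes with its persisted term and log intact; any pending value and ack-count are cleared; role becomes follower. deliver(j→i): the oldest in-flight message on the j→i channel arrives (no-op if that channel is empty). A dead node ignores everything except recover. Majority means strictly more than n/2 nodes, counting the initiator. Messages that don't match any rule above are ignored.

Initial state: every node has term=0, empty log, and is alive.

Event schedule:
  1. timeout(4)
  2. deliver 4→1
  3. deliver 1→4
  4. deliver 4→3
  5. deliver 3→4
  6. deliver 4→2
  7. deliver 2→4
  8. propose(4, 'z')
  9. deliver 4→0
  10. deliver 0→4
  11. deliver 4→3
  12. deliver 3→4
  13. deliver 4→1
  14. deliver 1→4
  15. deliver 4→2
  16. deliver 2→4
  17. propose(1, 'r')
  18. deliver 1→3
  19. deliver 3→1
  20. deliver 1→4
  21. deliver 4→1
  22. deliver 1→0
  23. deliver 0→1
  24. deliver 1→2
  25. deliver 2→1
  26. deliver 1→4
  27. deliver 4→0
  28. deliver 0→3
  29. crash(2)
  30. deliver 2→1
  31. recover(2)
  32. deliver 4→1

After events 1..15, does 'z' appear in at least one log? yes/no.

yes

1. timeout(4):  <4:cand t1 ->
2. deliver 4→1:  <1:foll t1 ->
3. deliver 1→4:  nop
4. deliver 4→3:  <3:foll t1 ->
5. deliver 3→4:  <4:lead t1 ->
6. deliver 4→2:  <2:foll t1 ->
7. deliver 2→4:  nop
8. propose(4,'z'):  <4:lead t1 z>
9. deliver 4→0:  <0:foll t1 ->
10. deliver 0→4:  nop
11. deliver 4→3:  <3:foll t1 z>
12. deliver 3→4:  nop
13. deliver 4→1:  <1:foll t1 z>
14. deliver 1→4:  nop
15. deliver 4→2:  <2:foll t1 z>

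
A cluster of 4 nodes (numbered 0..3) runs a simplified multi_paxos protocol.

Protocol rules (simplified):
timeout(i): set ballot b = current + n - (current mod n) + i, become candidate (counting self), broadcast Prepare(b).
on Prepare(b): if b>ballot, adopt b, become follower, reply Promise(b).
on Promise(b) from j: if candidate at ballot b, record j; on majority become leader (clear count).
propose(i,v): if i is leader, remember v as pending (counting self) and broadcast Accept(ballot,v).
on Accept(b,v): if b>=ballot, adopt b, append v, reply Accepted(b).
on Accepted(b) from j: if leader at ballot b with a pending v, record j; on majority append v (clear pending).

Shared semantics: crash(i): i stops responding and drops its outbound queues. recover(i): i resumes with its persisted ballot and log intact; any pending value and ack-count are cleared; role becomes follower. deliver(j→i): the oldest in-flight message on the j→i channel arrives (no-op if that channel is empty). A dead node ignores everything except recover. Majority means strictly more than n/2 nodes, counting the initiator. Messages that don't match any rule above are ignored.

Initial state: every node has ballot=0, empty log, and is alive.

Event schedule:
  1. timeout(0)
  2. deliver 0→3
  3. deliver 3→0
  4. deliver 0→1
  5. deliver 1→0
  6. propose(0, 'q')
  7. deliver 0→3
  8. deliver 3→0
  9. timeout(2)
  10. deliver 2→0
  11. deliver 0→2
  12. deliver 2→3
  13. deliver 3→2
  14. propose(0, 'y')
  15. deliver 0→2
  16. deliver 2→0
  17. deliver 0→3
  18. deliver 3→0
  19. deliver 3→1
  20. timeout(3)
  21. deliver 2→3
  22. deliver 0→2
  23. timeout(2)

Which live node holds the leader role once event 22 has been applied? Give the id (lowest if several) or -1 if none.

2

[1] timeout(0) → N0(cand b4 [-])
[2] deliver 0→3 → N3(foll b4 [-])
[3] deliver 3→0 → ∅
[4] deliver 0→1 → N1(foll b4 [-])
[5] deliver 1→0 → N0(lead b4 [-])
[6] propose(0,'q') → ∅
[7] deliver 0→3 → N3(foll b4 [q])
[8] deliver 3→0 → ∅
[9] timeout(2) → N2(cand b6 [-])
[10] deliver 2→0 → N0(foll b6 [-])
[11] deliver 0→2 → ∅
[12] deliver 2→3 → N3(foll b6 [q])
[13] deliver 3→2 → ∅
[14] propose(0,'y') → ∅
[15] deliver 0→2 → ∅
[16] deliver 2→0 → ∅
[17] deliver 0→3 → ∅
[18] deliver 3→0 → ∅
[19] deliver 3→1 → ∅
[20] timeout(3) → N3(cand b11 [q])
[21] deliver 2→3 → ∅
[22] deliver 0→2 → N2(lead b6 [-])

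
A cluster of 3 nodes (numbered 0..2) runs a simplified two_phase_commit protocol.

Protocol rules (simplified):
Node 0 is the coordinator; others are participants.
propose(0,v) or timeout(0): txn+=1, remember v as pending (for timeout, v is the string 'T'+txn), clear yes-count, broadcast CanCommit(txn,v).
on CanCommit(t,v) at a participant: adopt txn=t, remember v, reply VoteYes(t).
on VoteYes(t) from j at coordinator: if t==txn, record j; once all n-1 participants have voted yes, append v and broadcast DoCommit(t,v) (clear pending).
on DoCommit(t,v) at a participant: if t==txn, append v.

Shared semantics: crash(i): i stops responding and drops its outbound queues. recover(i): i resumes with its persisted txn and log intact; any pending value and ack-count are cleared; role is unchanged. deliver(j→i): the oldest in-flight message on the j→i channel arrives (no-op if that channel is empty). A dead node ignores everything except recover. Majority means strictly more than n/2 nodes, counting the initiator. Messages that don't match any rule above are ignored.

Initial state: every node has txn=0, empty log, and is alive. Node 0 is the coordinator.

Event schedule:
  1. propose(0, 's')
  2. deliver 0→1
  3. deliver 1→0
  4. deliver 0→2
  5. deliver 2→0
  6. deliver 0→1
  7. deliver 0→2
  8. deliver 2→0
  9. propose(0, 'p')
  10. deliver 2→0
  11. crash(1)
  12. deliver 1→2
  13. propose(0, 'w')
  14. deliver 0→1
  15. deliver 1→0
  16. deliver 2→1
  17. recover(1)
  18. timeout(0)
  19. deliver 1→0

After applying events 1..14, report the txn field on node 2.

e1 propose(0,'s'): 0[coor,t=1,-]
e2 deliver 0→1: 1[part,t=1,-]
e3 deliver 1→0: ·
e4 deliver 0→2: 2[part,t=1,-]
e5 deliver 2→0: 0[coor,t=1,s]
e6 deliver 0→1: 1[part,t=1,s]
e7 deliver 0→2: 2[part,t=1,s]
e8 deliver 2→0: ·
e9 propose(0,'p'): 0[coor,t=2,s]
e10 deliver 2→0: ·
e11 crash(1): 1[✗part,t=1,s]
e12 deliver 1→2: ·
e13 propose(0,'w'): 0[coor,t=3,s]
e14 deliver 0→1: ·

1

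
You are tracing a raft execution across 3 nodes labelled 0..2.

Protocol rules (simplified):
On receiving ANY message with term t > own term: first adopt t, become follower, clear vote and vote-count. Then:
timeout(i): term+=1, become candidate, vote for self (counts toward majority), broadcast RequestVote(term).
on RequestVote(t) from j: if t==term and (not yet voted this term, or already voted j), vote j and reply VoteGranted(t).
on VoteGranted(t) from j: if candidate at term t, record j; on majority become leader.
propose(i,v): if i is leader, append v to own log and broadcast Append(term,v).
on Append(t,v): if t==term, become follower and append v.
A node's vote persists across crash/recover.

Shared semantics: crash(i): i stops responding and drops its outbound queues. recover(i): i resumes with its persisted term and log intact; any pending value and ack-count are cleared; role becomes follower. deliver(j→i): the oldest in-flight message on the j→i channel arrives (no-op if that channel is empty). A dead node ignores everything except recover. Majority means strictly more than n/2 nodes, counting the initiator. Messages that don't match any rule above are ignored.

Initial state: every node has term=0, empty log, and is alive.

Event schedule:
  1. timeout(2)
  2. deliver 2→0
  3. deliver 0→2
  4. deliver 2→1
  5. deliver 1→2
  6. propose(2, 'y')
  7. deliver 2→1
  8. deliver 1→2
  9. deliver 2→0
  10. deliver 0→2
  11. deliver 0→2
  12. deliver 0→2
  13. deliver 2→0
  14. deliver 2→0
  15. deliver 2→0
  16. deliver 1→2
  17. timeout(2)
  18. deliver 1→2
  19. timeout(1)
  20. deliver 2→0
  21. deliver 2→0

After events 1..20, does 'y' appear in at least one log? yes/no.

[1] timeout(2) → N2(cand t1 [-])
[2] deliver 2→0 → N0(foll t1 [-])
[3] deliver 0→2 → N2(lead t1 [-])
[4] deliver 2→1 → N1(foll t1 [-])
[5] deliver 1→2 → ∅
[6] propose(2,'y') → N2(lead t1 [y])
[7] deliver 2→1 → N1(foll t1 [y])
[8] deliver 1→2 → ∅
[9] deliver 2→0 → N0(foll t1 [y])
[10] deliver 0→2 → ∅
[11] deliver 0→2 → ∅
[12] deliver 0→2 → ∅
[13] deliver 2→0 → ∅
[14] deliver 2→0 → ∅
[15] deliver 2→0 → ∅
[16] deliver 1→2 → ∅
[17] timeout(2) → N2(cand t2 [y])
[18] deliver 1→2 → ∅
[19] timeout(1) → N1(cand t2 [y])
[20] deliver 2→0 → N0(foll t2 [y])

yes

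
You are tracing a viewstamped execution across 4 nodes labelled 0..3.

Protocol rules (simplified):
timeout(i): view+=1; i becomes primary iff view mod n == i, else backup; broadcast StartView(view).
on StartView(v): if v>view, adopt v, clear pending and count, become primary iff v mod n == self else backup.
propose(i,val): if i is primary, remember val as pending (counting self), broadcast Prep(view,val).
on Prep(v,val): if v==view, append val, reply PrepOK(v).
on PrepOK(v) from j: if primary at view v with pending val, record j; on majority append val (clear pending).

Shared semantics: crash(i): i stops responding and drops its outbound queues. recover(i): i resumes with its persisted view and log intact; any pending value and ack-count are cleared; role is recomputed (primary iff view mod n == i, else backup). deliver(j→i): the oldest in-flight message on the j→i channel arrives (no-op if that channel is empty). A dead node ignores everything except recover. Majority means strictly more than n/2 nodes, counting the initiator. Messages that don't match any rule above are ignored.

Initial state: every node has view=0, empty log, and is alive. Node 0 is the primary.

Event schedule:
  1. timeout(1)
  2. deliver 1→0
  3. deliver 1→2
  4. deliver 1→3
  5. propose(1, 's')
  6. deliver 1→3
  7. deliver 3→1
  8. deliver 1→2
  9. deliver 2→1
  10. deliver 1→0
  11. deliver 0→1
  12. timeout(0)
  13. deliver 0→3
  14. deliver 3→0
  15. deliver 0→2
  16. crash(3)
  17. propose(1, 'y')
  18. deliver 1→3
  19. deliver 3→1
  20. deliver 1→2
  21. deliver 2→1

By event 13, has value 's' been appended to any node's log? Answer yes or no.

yes

step 1 timeout(1): 1={prim,v=1,log=-}
step 2 deliver 1→0: 0={back,v=1,log=-}
step 3 deliver 1→2: 2={back,v=1,log=-}
step 4 deliver 1→3: 3={back,v=1,log=-}
step 5 propose(1,'s'): —
step 6 deliver 1→3: 3={back,v=1,log=s}
step 7 deliver 3→1: —
step 8 deliver 1→2: 2={back,v=1,log=s}
step 9 deliver 2→1: 1={prim,v=1,log=s}
step 10 deliver 1→0: 0={back,v=1,log=s}
step 11 deliver 0→1: —
step 12 timeout(0): 0={back,v=2,log=s}
step 13 deliver 0→3: 3={back,v=2,log=s}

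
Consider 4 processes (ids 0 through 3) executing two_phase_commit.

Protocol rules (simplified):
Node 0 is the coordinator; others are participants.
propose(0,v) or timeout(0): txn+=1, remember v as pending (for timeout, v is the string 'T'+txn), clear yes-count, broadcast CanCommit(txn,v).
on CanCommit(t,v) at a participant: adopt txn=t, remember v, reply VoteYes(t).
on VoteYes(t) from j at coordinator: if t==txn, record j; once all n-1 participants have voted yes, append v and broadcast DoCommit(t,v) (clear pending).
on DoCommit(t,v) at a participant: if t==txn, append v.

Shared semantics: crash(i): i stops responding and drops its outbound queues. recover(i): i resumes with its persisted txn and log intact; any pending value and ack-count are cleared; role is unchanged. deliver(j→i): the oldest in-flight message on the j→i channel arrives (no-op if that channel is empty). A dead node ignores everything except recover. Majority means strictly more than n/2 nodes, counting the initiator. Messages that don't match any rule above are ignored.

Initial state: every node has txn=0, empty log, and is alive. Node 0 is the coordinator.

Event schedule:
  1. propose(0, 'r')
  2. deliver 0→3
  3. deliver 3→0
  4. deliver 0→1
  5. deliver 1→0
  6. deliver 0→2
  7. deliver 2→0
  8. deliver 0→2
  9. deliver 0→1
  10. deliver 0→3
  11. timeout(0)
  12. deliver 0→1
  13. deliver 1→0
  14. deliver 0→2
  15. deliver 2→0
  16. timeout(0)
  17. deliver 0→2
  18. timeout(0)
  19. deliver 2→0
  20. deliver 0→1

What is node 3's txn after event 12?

1

step 1 propose(0,'r'): 0={coor,t=1,log=-}
step 2 deliver 0→3: 3={part,t=1,log=-}
step 3 deliver 3→0: —
step 4 deliver 0→1: 1={part,t=1,log=-}
step 5 deliver 1→0: —
step 6 deliver 0→2: 2={part,t=1,log=-}
step 7 deliver 2→0: 0={coor,t=1,log=r}
step 8 deliver 0→2: 2={part,t=1,log=r}
step 9 deliver 0→1: 1={part,t=1,log=r}
step 10 deliver 0→3: 3={part,t=1,log=r}
step 11 timeout(0): 0={coor,t=2,log=r}
step 12 deliver 0→1: 1={part,t=2,log=r}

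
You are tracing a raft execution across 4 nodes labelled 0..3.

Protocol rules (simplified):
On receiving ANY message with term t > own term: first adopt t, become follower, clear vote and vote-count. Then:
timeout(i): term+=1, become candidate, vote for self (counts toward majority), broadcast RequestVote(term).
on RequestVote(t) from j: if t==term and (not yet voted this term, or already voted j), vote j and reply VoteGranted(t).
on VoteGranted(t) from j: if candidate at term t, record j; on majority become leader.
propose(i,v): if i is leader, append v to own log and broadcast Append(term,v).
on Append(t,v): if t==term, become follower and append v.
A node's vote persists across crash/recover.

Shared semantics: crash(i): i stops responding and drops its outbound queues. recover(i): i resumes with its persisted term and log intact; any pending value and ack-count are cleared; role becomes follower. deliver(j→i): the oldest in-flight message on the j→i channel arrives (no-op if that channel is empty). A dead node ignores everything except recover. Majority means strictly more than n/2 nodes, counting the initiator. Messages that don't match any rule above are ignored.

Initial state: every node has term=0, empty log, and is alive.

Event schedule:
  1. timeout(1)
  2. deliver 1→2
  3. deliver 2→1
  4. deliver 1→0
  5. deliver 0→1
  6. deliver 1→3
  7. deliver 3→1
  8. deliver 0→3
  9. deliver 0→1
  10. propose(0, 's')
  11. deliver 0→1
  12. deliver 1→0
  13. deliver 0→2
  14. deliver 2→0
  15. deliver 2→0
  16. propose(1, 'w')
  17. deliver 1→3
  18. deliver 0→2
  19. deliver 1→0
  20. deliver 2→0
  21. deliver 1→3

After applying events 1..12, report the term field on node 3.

1

[1] timeout(1) → N1(cand t1 [-])
[2] deliver 1→2 → N2(foll t1 [-])
[3] deliver 2→1 → ∅
[4] deliver 1→0 → N0(foll t1 [-])
[5] deliver 0→1 → N1(lead t1 [-])
[6] deliver 1→3 → N3(foll t1 [-])
[7] deliver 3→1 → ∅
[8] deliver 0→3 → ∅
[9] deliver 0→1 → ∅
[10] propose(0,'s') → ∅
[11] deliver 0→1 → ∅
[12] deliver 1→0 → ∅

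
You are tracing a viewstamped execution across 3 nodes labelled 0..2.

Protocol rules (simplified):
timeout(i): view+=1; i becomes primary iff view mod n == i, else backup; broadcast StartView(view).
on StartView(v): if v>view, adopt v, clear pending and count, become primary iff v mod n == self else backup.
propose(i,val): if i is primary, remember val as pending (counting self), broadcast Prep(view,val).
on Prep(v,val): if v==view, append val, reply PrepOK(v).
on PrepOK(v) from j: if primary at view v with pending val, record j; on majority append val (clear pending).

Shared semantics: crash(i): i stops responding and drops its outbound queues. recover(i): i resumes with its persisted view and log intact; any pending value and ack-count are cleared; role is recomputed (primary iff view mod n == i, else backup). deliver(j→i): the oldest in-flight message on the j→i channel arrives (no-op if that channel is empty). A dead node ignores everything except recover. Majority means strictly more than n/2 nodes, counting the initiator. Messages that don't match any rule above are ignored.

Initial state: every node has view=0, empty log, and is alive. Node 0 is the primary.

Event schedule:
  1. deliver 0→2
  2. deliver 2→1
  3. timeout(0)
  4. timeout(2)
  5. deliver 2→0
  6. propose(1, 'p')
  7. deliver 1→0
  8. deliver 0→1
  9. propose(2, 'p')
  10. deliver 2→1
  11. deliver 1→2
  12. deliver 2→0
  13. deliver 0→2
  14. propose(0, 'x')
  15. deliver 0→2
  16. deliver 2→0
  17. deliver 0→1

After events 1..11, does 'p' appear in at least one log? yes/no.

no

1. deliver 0→2:  nop
2. deliver 2→1:  nop
3. timeout(0):  <0:back v1 ->
4. timeout(2):  <2:back v1 ->
5. deliver 2→0:  nop
6. propose(1,'p'):  nop
7. deliver 1→0:  nop
8. deliver 0→1:  <1:prim v1 ->
9. propose(2,'p'):  nop
10. deliver 2→1:  nop
11. deliver 1→2:  nop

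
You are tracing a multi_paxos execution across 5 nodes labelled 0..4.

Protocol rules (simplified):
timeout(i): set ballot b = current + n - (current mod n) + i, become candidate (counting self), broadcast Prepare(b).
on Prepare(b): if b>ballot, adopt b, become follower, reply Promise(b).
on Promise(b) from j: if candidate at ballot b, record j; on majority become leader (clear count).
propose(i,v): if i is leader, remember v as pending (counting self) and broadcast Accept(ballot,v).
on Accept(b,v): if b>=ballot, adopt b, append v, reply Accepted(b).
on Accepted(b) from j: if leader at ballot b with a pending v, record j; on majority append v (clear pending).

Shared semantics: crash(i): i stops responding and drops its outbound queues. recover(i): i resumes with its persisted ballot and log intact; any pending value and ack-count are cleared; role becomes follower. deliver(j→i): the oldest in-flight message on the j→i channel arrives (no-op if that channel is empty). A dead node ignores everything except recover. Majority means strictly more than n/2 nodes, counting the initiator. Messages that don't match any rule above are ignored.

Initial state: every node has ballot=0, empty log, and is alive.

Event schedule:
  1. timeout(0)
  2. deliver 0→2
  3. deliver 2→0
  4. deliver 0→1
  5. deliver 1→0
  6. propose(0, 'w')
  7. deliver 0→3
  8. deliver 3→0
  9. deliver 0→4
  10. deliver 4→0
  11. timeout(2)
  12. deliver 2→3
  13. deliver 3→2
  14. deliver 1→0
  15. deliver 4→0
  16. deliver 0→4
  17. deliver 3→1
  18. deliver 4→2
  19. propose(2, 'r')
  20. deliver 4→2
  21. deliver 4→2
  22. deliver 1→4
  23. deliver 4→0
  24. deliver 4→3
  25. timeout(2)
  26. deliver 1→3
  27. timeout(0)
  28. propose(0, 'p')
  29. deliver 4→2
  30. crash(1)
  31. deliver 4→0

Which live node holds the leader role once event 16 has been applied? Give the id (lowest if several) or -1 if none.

0

[1] timeout(0) → N0(cand b5 [-])
[2] deliver 0→2 → N2(foll b5 [-])
[3] deliver 2→0 → ∅
[4] deliver 0→1 → N1(foll b5 [-])
[5] deliver 1→0 → N0(lead b5 [-])
[6] propose(0,'w') → ∅
[7] deliver 0→3 → N3(foll b5 [-])
[8] deliver 3→0 → ∅
[9] deliver 0→4 → N4(foll b5 [-])
[10] deliver 4→0 → ∅
[11] timeout(2) → N2(cand b12 [-])
[12] deliver 2→3 → N3(foll b12 [-])
[13] deliver 3→2 → ∅
[14] deliver 1→0 → ∅
[15] deliver 4→0 → ∅
[16] deliver 0→4 → N4(foll b5 [w])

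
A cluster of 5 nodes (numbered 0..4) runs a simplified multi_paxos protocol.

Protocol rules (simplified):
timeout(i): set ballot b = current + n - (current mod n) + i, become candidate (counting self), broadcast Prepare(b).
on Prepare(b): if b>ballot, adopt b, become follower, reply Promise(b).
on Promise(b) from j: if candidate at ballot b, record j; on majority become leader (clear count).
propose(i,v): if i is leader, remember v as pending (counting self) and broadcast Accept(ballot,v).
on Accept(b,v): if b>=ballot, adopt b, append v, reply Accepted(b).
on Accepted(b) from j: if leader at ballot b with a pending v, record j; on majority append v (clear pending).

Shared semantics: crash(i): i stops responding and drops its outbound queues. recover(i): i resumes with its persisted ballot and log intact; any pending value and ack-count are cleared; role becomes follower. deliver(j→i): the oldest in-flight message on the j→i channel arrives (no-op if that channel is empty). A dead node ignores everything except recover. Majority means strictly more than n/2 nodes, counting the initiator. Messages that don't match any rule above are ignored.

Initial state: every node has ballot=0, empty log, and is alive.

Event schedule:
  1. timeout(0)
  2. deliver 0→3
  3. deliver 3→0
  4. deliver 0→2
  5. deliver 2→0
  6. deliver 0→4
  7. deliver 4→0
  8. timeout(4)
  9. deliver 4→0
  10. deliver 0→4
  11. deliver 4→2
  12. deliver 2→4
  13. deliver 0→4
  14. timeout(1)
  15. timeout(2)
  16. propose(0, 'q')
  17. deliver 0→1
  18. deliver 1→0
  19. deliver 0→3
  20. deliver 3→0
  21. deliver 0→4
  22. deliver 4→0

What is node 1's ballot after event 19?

6

1. timeout(0):  <0:cand b5 ->
2. deliver 0→3:  <3:foll b5 ->
3. deliver 3→0:  nop
4. deliver 0→2:  <2:foll b5 ->
5. deliver 2→0:  <0:lead b5 ->
6. deliver 0→4:  <4:foll b5 ->
7. deliver 4→0:  nop
8. timeout(4):  <4:cand b14 ->
9. deliver 4→0:  <0:foll b14 ->
10. deliver 0→4:  nop
11. deliver 4→2:  <2:foll b14 ->
12. deliver 2→4:  <4:lead b14 ->
13. deliver 0→4:  nop
14. timeout(1):  <1:cand b6 ->
15. timeout(2):  <2:cand b17 ->
16. propose(0,'q'):  nop
17. deliver 0→1:  nop
18. deliver 1→0:  nop
19. deliver 0→3:  nop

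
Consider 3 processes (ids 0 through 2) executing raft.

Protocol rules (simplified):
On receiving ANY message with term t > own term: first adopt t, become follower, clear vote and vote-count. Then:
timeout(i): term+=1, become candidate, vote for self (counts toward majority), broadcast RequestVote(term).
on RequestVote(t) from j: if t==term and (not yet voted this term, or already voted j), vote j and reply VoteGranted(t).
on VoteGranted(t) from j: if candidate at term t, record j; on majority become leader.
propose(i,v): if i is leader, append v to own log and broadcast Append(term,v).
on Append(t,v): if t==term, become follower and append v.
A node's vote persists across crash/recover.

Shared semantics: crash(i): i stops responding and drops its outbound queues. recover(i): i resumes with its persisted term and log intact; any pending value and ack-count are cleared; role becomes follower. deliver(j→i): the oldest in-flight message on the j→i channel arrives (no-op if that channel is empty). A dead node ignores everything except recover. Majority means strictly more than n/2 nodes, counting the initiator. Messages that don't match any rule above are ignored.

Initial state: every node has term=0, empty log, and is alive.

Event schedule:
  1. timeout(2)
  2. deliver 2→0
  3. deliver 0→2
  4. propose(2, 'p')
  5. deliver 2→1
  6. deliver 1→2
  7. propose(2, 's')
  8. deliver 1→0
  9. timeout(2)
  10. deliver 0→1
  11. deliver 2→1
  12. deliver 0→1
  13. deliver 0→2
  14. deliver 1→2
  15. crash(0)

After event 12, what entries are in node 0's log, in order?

e1 timeout(2): 2[cand,t=1,-]
e2 deliver 2→0: 0[foll,t=1,-]
e3 deliver 0→2: 2[lead,t=1,-]
e4 propose(2,'p'): 2[lead,t=1,p]
e5 deliver 2→1: 1[foll,t=1,-]
e6 deliver 1→2: ·
e7 propose(2,'s'): 2[lead,t=1,p,s]
e8 deliver 1→0: ·
e9 timeout(2): 2[cand,t=2,p,s]
e10 deliver 0→1: ·
e11 deliver 2→1: 1[foll,t=1,p]
e12 deliver 0→1: ·

empty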